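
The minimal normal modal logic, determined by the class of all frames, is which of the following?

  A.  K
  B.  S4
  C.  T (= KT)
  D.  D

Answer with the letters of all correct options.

(A) K is determined by exactly this class.
(B) S4 is determined by the class of reflexive and transitive frames.
(C) T (= KT) is determined by the class of reflexive frames.
(D) D is determined by the class of serial frames.

A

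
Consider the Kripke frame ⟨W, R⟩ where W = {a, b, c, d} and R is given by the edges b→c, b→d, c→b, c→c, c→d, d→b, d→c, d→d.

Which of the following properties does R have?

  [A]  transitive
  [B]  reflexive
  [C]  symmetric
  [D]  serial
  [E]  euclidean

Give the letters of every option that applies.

C

(A) not transitive: b R c and c R b but not b R b.
(B) not reflexive: not a R a.
(C) symmetric: every R-edge is matched by its reverse.
(D) not serial: a has no R-successor.
(E) not euclidean: c R b and c R b but not b R b.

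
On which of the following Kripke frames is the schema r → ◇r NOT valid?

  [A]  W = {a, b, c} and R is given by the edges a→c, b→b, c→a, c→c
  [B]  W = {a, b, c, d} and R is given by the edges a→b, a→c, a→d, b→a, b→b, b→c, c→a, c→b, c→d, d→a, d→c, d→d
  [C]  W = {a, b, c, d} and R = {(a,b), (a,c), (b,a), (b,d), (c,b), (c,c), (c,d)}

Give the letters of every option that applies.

The schema r → ◇r is the dual of axiom T; it is valid on a frame iff R is reflexive.
(A) R is not reflexive (not a R a), so the schema fails here.
(B) R is not reflexive (not a R a), so the schema fails here.
(C) R is not reflexive (not a R a), so the schema fails here.

A, B, C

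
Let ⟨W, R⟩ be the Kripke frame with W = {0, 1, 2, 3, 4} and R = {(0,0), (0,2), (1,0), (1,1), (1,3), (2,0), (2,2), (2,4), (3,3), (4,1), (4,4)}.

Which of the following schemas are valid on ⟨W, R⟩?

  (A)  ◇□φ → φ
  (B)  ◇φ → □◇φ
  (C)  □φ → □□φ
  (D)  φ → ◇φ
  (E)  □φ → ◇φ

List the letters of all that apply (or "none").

R is reflexive: each world relates to itself.
R is not symmetric: 1 R 0 but not 0 R 1.
R is not transitive: 0 R 2 and 2 R 4 but not 0 R 4.
R is not euclidean: 1 R 0 and 1 R 1 but not 0 R 1.
R is serial: every world has an R-successor.
(A) ◇□φ → φ is the dual of axiom B; it is valid on a frame exactly when R is symmetric. R is not symmetric, so not valid.
(B) ◇φ → □◇φ is axiom 5, which corresponds to the euclidean property. R is not euclidean — not valid.
(C) □φ → □□φ is axiom 4; it is valid on a frame exactly when R is transitive. R is not transitive, so not valid.
(D) φ → ◇φ is the dual of axiom T, which corresponds to reflexivity. R is reflexive — valid.
(E) □φ → ◇φ is axiom D; it is valid on a frame exactly when R is serial. R is serial, so valid.

D, E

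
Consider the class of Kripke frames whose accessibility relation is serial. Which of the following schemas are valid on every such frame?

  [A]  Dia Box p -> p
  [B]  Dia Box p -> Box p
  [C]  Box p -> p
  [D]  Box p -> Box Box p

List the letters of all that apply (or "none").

(A) Dia Box p -> p is the dual of axiom B; it is valid on a frame exactly when R is symmetric. Such an R need not be symmetric, so not valid.
(B) Dia Box p -> Box p is the dual of axiom 5, which corresponds to the euclidean property. Such an R need not be euclidean — not valid.
(C) Box p -> p is axiom T, which corresponds to reflexivity. Such an R need not be reflexive — not valid.
(D) Box p -> Box Box p is axiom 4, which corresponds to transitivity. Such an R need not be transitive — not valid.

none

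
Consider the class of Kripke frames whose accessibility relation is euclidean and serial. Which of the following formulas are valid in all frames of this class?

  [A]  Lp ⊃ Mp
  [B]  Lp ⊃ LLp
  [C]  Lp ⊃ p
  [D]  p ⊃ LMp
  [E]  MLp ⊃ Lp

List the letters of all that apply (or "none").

(A) Lp ⊃ Mp is axiom D; it is valid on a frame exactly when R is serial. Every such R is serial, so valid.
(B) axiom 4: valid iff R is transitive. Such an R need not be transitive — not valid.
(C) Lp ⊃ p is axiom T; it is valid on a frame exactly when R is reflexive. Such an R need not be reflexive, so not valid.
(D) p ⊃ LMp is axiom B; it is valid on a frame exactly when R is symmetric. Such an R need not be symmetric, so not valid.
(E) MLp ⊃ Lp (the dual of axiom 5) characterises the euclidean frames. Every such R is euclidean — valid.

A, E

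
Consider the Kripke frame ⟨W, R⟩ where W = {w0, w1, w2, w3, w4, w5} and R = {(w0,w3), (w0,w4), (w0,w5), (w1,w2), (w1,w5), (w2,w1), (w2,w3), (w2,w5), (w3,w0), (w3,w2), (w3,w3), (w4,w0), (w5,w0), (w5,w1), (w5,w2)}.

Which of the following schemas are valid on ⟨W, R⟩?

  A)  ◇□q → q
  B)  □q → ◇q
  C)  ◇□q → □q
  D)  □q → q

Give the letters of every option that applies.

R is not reflexive: not w0 R w0.
R is symmetric: every R-edge is matched by its reverse.
R is not euclidean: w0 R w3 and w0 R w4 but not w3 R w4.
R is serial: every world has an R-successor.
(A) ◇□q → q is the dual of axiom B, which corresponds to symmetry. R is symmetric — valid.
(B) □q → ◇q is axiom D; it is valid on a frame exactly when R is serial. R is serial, so valid.
(C) ◇□q → □q is the dual of axiom 5; it is valid on a frame exactly when R is euclidean. R is not euclidean, so not valid.
(D) □q → q is axiom T, which corresponds to reflexivity. R is not reflexive — not valid.

A, B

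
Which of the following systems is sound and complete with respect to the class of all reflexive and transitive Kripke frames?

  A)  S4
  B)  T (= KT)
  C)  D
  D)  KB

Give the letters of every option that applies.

(A) S4 is determined by exactly this class.
(B) T (= KT) is determined by the class of reflexive frames.
(C) D is determined by the class of serial frames.
(D) KB is determined by the class of symmetric frames.

A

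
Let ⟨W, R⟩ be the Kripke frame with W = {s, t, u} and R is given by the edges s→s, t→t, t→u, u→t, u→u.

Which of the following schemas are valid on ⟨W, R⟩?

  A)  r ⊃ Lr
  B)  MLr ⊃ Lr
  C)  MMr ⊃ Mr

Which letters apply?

B, C

R is transitive: R is closed under composition.
R is euclidean: any two R-successors of the same world are R-related.
R is not a subset of the identity: t R u with t ≠ u.
(A) r ⊃ Lr is valid only on frames where every R-edge is a self-loop. Here R ⊄ identity — not valid.
(B) MLr ⊃ Lr is the dual of axiom 5; it is valid on a frame exactly when R is euclidean. R is euclidean, so valid.
(C) MMr ⊃ Mr (the dual of axiom 4) characterises the transitive frames. R is transitive — valid.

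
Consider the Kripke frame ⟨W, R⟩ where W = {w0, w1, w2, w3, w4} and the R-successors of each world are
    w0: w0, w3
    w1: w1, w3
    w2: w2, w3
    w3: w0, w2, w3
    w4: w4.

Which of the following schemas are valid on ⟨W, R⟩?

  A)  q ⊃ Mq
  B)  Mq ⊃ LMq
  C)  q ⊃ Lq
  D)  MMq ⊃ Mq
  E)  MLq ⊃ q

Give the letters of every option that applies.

A

R is reflexive: each world relates to itself.
R is not symmetric: w1 R w3 but not w3 R w1.
R is not transitive: w0 R w3 and w3 R w2 but not w0 R w2.
R is not euclidean: w1 R w3 and w1 R w1 but not w3 R w1.
R is not a subset of the identity: w0 R w3 with w0 ≠ w3.
(A) the dual of axiom T: valid iff R is reflexive. R is reflexive — valid.
(B) axiom 5: valid iff R is euclidean. R is not euclidean — not valid.
(C) q ⊃ Lq is equivalent to ◇p→p; it holds exactly when R ⊆ identity. Here R ⊄ identity — not valid.
(D) MMq ⊃ Mq (the dual of axiom 4) characterises the transitive frames. R is not transitive — not valid.
(E) MLq ⊃ q (the dual of axiom B) characterises the symmetric frames. R is not symmetric — not valid.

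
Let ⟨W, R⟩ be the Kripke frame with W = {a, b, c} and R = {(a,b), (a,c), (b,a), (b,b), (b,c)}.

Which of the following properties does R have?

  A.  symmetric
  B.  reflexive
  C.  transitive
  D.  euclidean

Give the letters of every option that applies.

none

(A) not symmetric: a R c but not c R a.
(B) not reflexive: not a R a.
(C) not transitive: a R b and b R a but not a R a.
(D) not euclidean: a R c and a R b but not c R b.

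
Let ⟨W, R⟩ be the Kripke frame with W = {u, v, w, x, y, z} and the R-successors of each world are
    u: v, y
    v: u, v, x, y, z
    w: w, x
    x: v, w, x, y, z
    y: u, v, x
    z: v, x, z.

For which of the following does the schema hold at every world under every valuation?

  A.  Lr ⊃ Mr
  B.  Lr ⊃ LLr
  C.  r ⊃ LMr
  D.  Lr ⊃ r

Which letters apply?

A, C

R is not reflexive: not u R u.
R is symmetric: every R-edge is matched by its reverse.
R is not transitive: u R v and v R u but not u R u.
R is serial: every world has an R-successor.
(A) Lr ⊃ Mr (axiom D) characterises the serial frames. R is serial — valid.
(B) Lr ⊃ LLr is axiom 4; it is valid on a frame exactly when R is transitive. R is not transitive, so not valid.
(C) axiom B: valid iff R is symmetric. R is symmetric — valid.
(D) Lr ⊃ r (axiom T) characterises the reflexive frames. R is not reflexive — not valid.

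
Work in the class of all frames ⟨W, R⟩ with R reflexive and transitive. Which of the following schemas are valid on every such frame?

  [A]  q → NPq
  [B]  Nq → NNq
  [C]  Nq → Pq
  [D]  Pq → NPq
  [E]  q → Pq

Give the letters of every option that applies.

B, C, E

Reflexive relations are serial.
(A) q → NPq is axiom B, which corresponds to symmetry. Such an R need not be symmetric — not valid.
(B) Nq → NNq is axiom 4, which corresponds to transitivity. Every such R is transitive — valid.
(C) Nq → Pq is axiom D, which corresponds to seriality. Every such R is serial — valid.
(D) Pq → NPq is axiom 5, which corresponds to the euclidean property. Such an R need not be euclidean — not valid.
(E) q → Pq is the dual of axiom T, which corresponds to reflexivity. Every such R is reflexive — valid.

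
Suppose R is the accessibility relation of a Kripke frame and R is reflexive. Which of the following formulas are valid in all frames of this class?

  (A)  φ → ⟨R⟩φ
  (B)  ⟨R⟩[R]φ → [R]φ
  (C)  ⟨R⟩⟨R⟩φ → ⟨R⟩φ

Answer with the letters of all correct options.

A

A reflexive relation is serial.
(A) φ → ⟨R⟩φ (the dual of axiom T) characterises the reflexive frames. Every such R is reflexive — valid.
(B) ⟨R⟩[R]φ → [R]φ is the dual of axiom 5, which corresponds to the euclidean property. Such an R need not be euclidean — not valid.
(C) ⟨R⟩⟨R⟩φ → ⟨R⟩φ is the dual of axiom 4; it is valid on a frame exactly when R is transitive. Such an R need not be transitive, so not valid.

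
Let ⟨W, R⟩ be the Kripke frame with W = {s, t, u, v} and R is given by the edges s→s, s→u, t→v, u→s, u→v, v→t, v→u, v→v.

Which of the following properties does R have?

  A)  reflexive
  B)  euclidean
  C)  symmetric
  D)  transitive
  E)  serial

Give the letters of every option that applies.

(A) not reflexive: not t R t.
(B) not euclidean: u R s and u R v but not s R v.
(C) symmetric: every R-edge is matched by its reverse.
(D) not transitive: s R u and u R v but not s R v.
(E) serial: every world has an R-successor.

C, E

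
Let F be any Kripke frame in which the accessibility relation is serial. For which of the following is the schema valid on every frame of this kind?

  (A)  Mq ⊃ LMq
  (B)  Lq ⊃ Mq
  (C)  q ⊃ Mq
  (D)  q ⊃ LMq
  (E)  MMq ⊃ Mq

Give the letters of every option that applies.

(A) Mq ⊃ LMq (axiom 5) characterises the euclidean frames. Such an R need not be euclidean — not valid.
(B) axiom D: valid iff R is serial. Every such R is serial — valid.
(C) q ⊃ Mq is the dual of axiom T, which corresponds to reflexivity. Such an R need not be reflexive — not valid.
(D) axiom B: valid iff R is symmetric. Such an R need not be symmetric — not valid.
(E) MMq ⊃ Mq is the dual of axiom 4, which corresponds to transitivity. Such an R need not be transitive — not valid.

B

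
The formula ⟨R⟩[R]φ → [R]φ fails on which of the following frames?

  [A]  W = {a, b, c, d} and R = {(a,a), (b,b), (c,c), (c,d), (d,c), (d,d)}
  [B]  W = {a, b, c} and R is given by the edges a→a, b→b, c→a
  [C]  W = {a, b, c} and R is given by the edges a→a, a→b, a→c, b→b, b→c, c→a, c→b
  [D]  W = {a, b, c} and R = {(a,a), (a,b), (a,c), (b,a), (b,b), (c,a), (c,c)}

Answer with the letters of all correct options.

The schema ⟨R⟩[R]φ → [R]φ is the dual of axiom 5; it is valid on a frame iff R is euclidean.
(A) R is euclidean (any two R-successors of the same world are R-related), so the schema is valid here.
(B) R is euclidean (any two R-successors of the same world are R-related), so the schema is valid here.
(C) R is not euclidean (a R b and a R a but not b R a), so the schema fails here.
(D) R is not euclidean (a R b and a R c but not b R c), so the schema fails here.

C, D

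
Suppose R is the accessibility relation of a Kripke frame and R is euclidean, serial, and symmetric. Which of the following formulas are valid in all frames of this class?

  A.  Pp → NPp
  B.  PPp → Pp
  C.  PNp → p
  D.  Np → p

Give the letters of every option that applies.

Serial, symmetric and euclidean together give transitive (from symmetry + euclidean) and then reflexive; the relation is an equivalence.
(A) axiom 5: valid iff R is euclidean. Every such R is euclidean — valid.
(B) the dual of axiom 4: valid iff R is transitive. Every such R is transitive — valid.
(C) the dual of axiom B: valid iff R is symmetric. Every such R is symmetric — valid.
(D) Np → p (axiom T) characterises the reflexive frames. Every such R is reflexive — valid.

A, B, C, D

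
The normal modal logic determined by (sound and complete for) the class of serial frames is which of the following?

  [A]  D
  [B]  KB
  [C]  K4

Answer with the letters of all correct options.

(A) D is determined by exactly this class.
(B) KB is determined by the class of symmetric frames.
(C) K4 is determined by the class of transitive frames.

A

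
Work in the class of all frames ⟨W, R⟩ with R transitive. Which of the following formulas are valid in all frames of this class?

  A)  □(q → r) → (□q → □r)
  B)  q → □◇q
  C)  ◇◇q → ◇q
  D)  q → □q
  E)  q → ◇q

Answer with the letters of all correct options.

A, C

(A) □(q → r) → (□q → □r) is the K axiom; it holds on all frames — valid.
(B) axiom B: valid iff R is symmetric. Such an R need not be symmetric — not valid.
(C) ◇◇q → ◇q is the dual of axiom 4; it is valid on a frame exactly when R is transitive. Every such R is transitive, so valid.
(D) q → □q is valid only on frames where every R-edge is a self-loop. Such an R need not be a subset of the identity — not valid.
(E) the dual of axiom T: valid iff R is reflexive. Such an R need not be reflexive — not valid.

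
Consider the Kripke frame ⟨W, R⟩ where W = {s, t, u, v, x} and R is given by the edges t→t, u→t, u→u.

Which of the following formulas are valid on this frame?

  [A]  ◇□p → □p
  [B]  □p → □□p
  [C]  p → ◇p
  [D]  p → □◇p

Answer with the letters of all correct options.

R is not reflexive: not s R s.
R is not symmetric: u R t but not t R u.
R is transitive: R is closed under composition.
R is not euclidean: u R t and u R u but not t R u.
(A) ◇□p → □p is the dual of axiom 5, which corresponds to the euclidean property. R is not euclidean — not valid.
(B) □p → □□p is axiom 4, which corresponds to transitivity. R is transitive — valid.
(C) p → ◇p is the dual of axiom T, which corresponds to reflexivity. R is not reflexive — not valid.
(D) p → □◇p is axiom B, which corresponds to symmetry. R is not symmetric — not valid.

B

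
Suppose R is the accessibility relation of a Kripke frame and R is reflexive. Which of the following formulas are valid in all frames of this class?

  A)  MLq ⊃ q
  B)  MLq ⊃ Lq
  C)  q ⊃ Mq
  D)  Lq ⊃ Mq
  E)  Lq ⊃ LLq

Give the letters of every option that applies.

C, D

A reflexive relation is serial.
(A) MLq ⊃ q is the dual of axiom B, which corresponds to symmetry. Such an R need not be symmetric — not valid.
(B) MLq ⊃ Lq is the dual of axiom 5; it is valid on a frame exactly when R is euclidean. Such an R need not be euclidean, so not valid.
(C) q ⊃ Mq (the dual of axiom T) characterises the reflexive frames. Every such R is reflexive — valid.
(D) Lq ⊃ Mq is axiom D; it is valid on a frame exactly when R is serial. Every such R is serial, so valid.
(E) Lq ⊃ LLq (axiom 4) characterises the transitive frames. Such an R need not be transitive — not valid.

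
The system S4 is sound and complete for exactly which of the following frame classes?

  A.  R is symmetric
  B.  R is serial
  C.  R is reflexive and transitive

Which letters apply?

(A) this class determines KB, not S4.
(B) this class determines D, not S4.
(C) S4 is sound and complete for exactly this class.

C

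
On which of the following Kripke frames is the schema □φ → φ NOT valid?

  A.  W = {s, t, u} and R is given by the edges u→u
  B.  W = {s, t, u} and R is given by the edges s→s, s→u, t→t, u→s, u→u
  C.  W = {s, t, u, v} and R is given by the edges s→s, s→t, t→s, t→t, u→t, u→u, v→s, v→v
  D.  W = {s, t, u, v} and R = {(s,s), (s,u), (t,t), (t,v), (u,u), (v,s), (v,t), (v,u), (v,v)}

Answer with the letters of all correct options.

The schema □φ → φ is axiom T; it is valid on a frame iff R is reflexive.
(A) R is not reflexive (not s R s), so the schema fails here.
(B) R is reflexive (each world relates to itself), so the schema is valid here.
(C) R is reflexive (each world relates to itself), so the schema is valid here.
(D) R is reflexive (each world relates to itself), so the schema is valid here.

A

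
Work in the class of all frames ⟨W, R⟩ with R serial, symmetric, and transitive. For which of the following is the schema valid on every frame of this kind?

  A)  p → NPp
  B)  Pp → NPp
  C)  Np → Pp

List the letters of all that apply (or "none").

A serial symmetric transitive relation is reflexive (take any v with uRv; symmetry gives vRu and transitivity gives uRu), hence an equivalence relation.
(A) p → NPp is axiom B, which corresponds to symmetry. Every such R is symmetric — valid.
(B) Pp → NPp is axiom 5; it is valid on a frame exactly when R is euclidean. Every such R is euclidean, so valid.
(C) Np → Pp is axiom D, which corresponds to seriality. Every such R is serial — valid.

A, B, C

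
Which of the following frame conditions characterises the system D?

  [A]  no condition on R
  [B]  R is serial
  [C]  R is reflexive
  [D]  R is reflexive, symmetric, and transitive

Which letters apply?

B

(A) this class determines K, not D.
(B) D is sound and complete for exactly this class.
(C) this class determines T (= KT), not D.
(D) this class determines S5, not D.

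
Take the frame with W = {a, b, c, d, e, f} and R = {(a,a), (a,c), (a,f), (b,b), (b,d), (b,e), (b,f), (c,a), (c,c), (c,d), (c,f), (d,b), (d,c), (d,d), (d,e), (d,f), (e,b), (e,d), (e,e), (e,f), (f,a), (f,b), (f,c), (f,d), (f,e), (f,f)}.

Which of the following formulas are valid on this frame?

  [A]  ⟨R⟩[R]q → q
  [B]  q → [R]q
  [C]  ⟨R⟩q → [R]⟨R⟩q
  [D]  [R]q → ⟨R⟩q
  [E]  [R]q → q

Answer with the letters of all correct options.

A, D, E

R is reflexive: each world relates to itself.
R is symmetric: every R-edge is matched by its reverse.
R is not euclidean: c R a and c R d but not a R d.
R is serial: every world has an R-successor.
R is not a subset of the identity: a R c with a ≠ c.
(A) the dual of axiom B: valid iff R is symmetric. R is symmetric — valid.
(B) q → [R]q is valid only on frames where every R-edge is a self-loop. Here R ⊄ identity — not valid.
(C) ⟨R⟩q → [R]⟨R⟩q (axiom 5) characterises the euclidean frames. R is not euclidean — not valid.
(D) [R]q → ⟨R⟩q is axiom D; it is valid on a frame exactly when R is serial. R is serial, so valid.
(E) [R]q → q (axiom T) characterises the reflexive frames. R is reflexive — valid.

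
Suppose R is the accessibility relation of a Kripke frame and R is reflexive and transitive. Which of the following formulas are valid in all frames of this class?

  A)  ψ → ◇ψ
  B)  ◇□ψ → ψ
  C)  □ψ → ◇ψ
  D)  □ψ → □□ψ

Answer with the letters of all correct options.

A, C, D

Reflexive relations are serial.
(A) ψ → ◇ψ (the dual of axiom T) characterises the reflexive frames. Every such R is reflexive — valid.
(B) the dual of axiom B: valid iff R is symmetric. Such an R need not be symmetric — not valid.
(C) □ψ → ◇ψ is axiom D; it is valid on a frame exactly when R is serial. Every such R is serial, so valid.
(D) □ψ → □□ψ is axiom 4; it is valid on a frame exactly when R is transitive. Every such R is transitive, so valid.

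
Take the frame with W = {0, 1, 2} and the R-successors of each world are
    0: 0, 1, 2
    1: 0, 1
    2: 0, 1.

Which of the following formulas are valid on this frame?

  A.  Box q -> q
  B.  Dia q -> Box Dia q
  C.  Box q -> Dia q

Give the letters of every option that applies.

C

R is not reflexive: not 2 R 2.
R is not euclidean: 0 R 1 and 0 R 2 but not 1 R 2.
R is serial: every world has an R-successor.
(A) Box q -> q is axiom T; it is valid on a frame exactly when R is reflexive. R is not reflexive, so not valid.
(B) Dia q -> Box Dia q is axiom 5; it is valid on a frame exactly when R is euclidean. R is not euclidean, so not valid.
(C) Box q -> Dia q is axiom D; it is valid on a frame exactly when R is serial. R is serial, so valid.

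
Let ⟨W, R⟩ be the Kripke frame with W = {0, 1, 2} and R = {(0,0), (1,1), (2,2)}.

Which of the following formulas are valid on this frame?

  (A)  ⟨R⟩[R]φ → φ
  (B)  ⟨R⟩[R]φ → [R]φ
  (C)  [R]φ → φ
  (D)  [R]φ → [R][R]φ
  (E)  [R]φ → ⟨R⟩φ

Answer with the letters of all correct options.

A, B, C, D, E

R is reflexive: each world relates to itself.
R is symmetric: every R-edge is matched by its reverse.
R is transitive: R is closed under composition.
R is euclidean: any two R-successors of the same world are R-related.
R is serial: every world has an R-successor.
(A) the dual of axiom B: valid iff R is symmetric. R is symmetric — valid.
(B) ⟨R⟩[R]φ → [R]φ is the dual of axiom 5, which corresponds to the euclidean property. R is euclidean — valid.
(C) axiom T: valid iff R is reflexive. R is reflexive — valid.
(D) [R]φ → [R][R]φ (axiom 4) characterises the transitive frames. R is transitive — valid.
(E) [R]φ → ⟨R⟩φ is axiom D, which corresponds to seriality. R is serial — valid.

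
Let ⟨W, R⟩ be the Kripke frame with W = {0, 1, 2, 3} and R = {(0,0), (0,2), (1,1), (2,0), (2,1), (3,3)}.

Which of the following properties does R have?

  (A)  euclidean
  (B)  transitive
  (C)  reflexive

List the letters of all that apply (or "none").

none

(A) not euclidean: 2 R 0 and 2 R 1 but not 0 R 1.
(B) not transitive: 0 R 2 and 2 R 1 but not 0 R 1.
(C) not reflexive: not 2 R 2.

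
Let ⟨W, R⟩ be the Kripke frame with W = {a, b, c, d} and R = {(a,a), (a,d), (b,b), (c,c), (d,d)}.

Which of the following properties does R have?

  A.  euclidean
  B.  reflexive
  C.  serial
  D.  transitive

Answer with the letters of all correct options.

B, C, D

(A) not euclidean: a R d and a R a but not d R a.
(B) reflexive: each world relates to itself.
(C) serial: every world has an R-successor.
(D) transitive: R is closed under composition.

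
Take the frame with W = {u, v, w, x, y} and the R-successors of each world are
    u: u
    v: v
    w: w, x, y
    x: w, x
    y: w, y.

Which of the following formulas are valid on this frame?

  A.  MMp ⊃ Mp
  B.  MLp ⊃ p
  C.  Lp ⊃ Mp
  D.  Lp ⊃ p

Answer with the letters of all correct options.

B, C, D

R is reflexive: each world relates to itself.
R is symmetric: every R-edge is matched by its reverse.
R is not transitive: x R w and w R y but not x R y.
R is serial: every world has an R-successor.
(A) the dual of axiom 4: valid iff R is transitive. R is not transitive — not valid.
(B) MLp ⊃ p is the dual of axiom B, which corresponds to symmetry. R is symmetric — valid.
(C) Lp ⊃ Mp is axiom D; it is valid on a frame exactly when R is serial. R is serial, so valid.
(D) Lp ⊃ p is axiom T, which corresponds to reflexivity. R is reflexive — valid.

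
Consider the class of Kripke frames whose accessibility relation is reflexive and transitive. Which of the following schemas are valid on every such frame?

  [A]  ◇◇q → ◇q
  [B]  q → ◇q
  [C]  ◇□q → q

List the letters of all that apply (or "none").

Reflexive relations are serial.
(A) ◇◇q → ◇q is the dual of axiom 4, which corresponds to transitivity. Every such R is transitive — valid.
(B) the dual of axiom T: valid iff R is reflexive. Every such R is reflexive — valid.
(C) ◇□q → q is the dual of axiom B; it is valid on a frame exactly when R is symmetric. Such an R need not be symmetric, so not valid.

A, B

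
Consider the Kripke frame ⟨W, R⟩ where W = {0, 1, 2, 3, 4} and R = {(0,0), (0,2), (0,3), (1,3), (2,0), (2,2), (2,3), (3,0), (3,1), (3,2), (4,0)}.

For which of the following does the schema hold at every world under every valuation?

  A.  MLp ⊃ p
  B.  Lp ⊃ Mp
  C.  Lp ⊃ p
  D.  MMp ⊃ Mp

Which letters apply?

B

R is not reflexive: not 1 R 1.
R is not symmetric: 4 R 0 but not 0 R 4.
R is not transitive: 0 R 3 and 3 R 1 but not 0 R 1.
R is serial: every world has an R-successor.
(A) MLp ⊃ p is the dual of axiom B, which corresponds to symmetry. R is not symmetric — not valid.
(B) axiom D: valid iff R is serial. R is serial — valid.
(C) axiom T: valid iff R is reflexive. R is not reflexive — not valid.
(D) MMp ⊃ Mp is the dual of axiom 4; it is valid on a frame exactly when R is transitive. R is not transitive, so not valid.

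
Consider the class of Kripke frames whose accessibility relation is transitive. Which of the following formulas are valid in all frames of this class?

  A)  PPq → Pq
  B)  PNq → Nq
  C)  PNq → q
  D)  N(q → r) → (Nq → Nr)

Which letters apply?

A, D

(A) PPq → Pq is the dual of axiom 4, which corresponds to transitivity. Every such R is transitive — valid.
(B) the dual of axiom 5: valid iff R is euclidean. Such an R need not be euclidean — not valid.
(C) the dual of axiom B: valid iff R is symmetric. Such an R need not be symmetric — not valid.
(D) this is just K, valid on every normal frame.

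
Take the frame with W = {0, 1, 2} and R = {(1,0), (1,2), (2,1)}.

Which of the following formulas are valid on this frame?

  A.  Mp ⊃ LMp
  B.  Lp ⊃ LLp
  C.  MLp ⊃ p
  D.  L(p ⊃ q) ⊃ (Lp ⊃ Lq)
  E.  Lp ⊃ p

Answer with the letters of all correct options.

R is not reflexive: not 0 R 0.
R is not symmetric: 1 R 0 but not 0 R 1.
R is not transitive: 1 R 2 and 2 R 1 but not 1 R 1.
R is not euclidean: 1 R 0 and 1 R 2 but not 0 R 2.
(A) Mp ⊃ LMp is axiom 5; it is valid on a frame exactly when R is euclidean. R is not euclidean, so not valid.
(B) axiom 4: valid iff R is transitive. R is not transitive — not valid.
(C) MLp ⊃ p is the dual of axiom B; it is valid on a frame exactly when R is symmetric. R is not symmetric, so not valid.
(D) L(p ⊃ q) ⊃ (Lp ⊃ Lq) is axiom K, valid on every Kripke frame — valid.
(E) Lp ⊃ p (axiom T) characterises the reflexive frames. R is not reflexive — not valid.

D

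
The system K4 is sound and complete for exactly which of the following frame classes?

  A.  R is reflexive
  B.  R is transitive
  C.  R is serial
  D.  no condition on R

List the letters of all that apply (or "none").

(A) this class determines T (= KT), not K4.
(B) K4 is sound and complete for exactly this class.
(C) this class determines D, not K4.
(D) this class determines K, not K4.

B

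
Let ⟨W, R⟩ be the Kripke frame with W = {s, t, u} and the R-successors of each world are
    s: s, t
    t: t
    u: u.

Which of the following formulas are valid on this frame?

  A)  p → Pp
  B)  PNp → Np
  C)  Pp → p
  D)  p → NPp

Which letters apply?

R is reflexive: each world relates to itself.
R is not symmetric: s R t but not t R s.
R is not euclidean: s R t and s R s but not t R s.
R is not a subset of the identity: s R t with s ≠ t.
(A) p → Pp is the dual of axiom T; it is valid on a frame exactly when R is reflexive. R is reflexive, so valid.
(B) PNp → Np is the dual of axiom 5, which corresponds to the euclidean property. R is not euclidean — not valid.
(C) Pp → p is the converse of T; it holds exactly when R ⊆ identity. Here R ⊄ identity — not valid.
(D) p → NPp (axiom B) characterises the symmetric frames. R is not symmetric — not valid.

A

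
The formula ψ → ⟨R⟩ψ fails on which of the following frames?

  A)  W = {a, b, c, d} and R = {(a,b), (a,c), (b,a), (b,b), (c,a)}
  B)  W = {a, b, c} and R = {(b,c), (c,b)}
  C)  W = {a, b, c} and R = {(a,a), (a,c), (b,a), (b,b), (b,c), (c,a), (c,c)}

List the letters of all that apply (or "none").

The schema ψ → ⟨R⟩ψ is the dual of axiom T; it is valid on a frame iff R is reflexive.
(A) R is not reflexive (not a R a), so the schema fails here.
(B) R is not reflexive (not a R a), so the schema fails here.
(C) R is reflexive (each world relates to itself), so the schema is valid here.

A, B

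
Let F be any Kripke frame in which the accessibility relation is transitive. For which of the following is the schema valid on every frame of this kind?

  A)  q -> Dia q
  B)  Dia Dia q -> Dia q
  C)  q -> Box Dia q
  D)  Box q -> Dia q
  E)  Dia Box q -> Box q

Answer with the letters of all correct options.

(A) q -> Dia q is the dual of axiom T; it is valid on a frame exactly when R is reflexive. Such an R need not be reflexive, so not valid.
(B) Dia Dia q -> Dia q (the dual of axiom 4) characterises the transitive frames. Every such R is transitive — valid.
(C) q -> Box Dia q (axiom B) characterises the symmetric frames. Such an R need not be symmetric — not valid.
(D) Box q -> Dia q (axiom D) characterises the serial frames. Such an R need not be serial — not valid.
(E) Dia Box q -> Box q is the dual of axiom 5; it is valid on a frame exactly when R is euclidean. Such an R need not be euclidean, so not valid.

B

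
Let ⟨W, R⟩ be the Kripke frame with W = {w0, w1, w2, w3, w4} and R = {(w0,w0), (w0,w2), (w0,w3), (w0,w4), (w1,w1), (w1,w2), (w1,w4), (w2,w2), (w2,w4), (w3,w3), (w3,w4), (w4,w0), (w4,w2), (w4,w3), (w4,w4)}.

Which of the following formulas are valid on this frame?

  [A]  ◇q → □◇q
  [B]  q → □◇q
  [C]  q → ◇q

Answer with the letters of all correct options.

C

R is reflexive: each world relates to itself.
R is not symmetric: w0 R w2 but not w2 R w0.
R is not euclidean: w0 R w2 and w0 R w0 but not w2 R w0.
(A) axiom 5: valid iff R is euclidean. R is not euclidean — not valid.
(B) q → □◇q (axiom B) characterises the symmetric frames. R is not symmetric — not valid.
(C) q → ◇q (the dual of axiom T) characterises the reflexive frames. R is reflexive — valid.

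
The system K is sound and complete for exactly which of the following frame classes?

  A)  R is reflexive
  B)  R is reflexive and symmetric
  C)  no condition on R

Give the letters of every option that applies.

C

(A) this class determines T (= KT), not K.
(B) this class determines B (= KTB), not K.
(C) K is sound and complete for exactly this class.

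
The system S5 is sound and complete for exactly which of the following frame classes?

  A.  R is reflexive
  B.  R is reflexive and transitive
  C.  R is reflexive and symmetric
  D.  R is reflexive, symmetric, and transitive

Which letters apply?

D

(A) this class determines T (= KT), not S5.
(B) this class determines S4, not S5.
(C) this class determines B (= KTB), not S5.
(D) S5 is sound and complete for exactly this class.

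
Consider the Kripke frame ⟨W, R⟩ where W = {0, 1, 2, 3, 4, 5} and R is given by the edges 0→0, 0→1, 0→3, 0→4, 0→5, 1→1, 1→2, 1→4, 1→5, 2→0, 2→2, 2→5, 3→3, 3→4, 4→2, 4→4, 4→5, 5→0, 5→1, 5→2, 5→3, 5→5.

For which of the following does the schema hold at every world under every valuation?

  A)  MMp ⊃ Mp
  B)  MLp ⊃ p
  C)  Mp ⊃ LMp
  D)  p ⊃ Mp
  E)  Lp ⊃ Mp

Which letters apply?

R is reflexive: each world relates to itself.
R is not symmetric: 0 R 1 but not 1 R 0.
R is not transitive: 0 R 1 and 1 R 2 but not 0 R 2.
R is not euclidean: 0 R 1 and 0 R 0 but not 1 R 0.
R is serial: every world has an R-successor.
(A) MMp ⊃ Mp is the dual of axiom 4, which corresponds to transitivity. R is not transitive — not valid.
(B) MLp ⊃ p is the dual of axiom B; it is valid on a frame exactly when R is symmetric. R is not symmetric, so not valid.
(C) Mp ⊃ LMp is axiom 5; it is valid on a frame exactly when R is euclidean. R is not euclidean, so not valid.
(D) p ⊃ Mp is the dual of axiom T; it is valid on a frame exactly when R is reflexive. R is reflexive, so valid.
(E) Lp ⊃ Mp is axiom D, which corresponds to seriality. R is serial — valid.

D, E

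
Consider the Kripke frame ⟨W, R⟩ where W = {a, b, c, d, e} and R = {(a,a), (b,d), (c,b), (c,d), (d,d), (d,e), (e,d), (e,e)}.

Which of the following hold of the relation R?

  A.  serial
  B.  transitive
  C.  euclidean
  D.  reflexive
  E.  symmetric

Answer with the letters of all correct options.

(A) serial: every world has an R-successor.
(B) not transitive: b R d and d R e but not b R e.
(C) not euclidean: c R d and c R b but not d R b.
(D) not reflexive: not b R b.
(E) not symmetric: b R d but not d R b.

A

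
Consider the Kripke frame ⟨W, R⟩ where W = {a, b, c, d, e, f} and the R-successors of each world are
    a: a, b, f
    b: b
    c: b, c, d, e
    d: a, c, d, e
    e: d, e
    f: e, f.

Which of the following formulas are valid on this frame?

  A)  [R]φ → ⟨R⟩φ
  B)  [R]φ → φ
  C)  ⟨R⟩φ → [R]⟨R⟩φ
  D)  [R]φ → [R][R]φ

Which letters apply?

R is reflexive: each world relates to itself.
R is not transitive: a R f and f R e but not a R e.
R is not euclidean: a R b and a R a but not b R a.
R is serial: every world has an R-successor.
(A) [R]φ → ⟨R⟩φ (axiom D) characterises the serial frames. R is serial — valid.
(B) [R]φ → φ is axiom T, which corresponds to reflexivity. R is reflexive — valid.
(C) ⟨R⟩φ → [R]⟨R⟩φ is axiom 5, which corresponds to the euclidean property. R is not euclidean — not valid.
(D) axiom 4: valid iff R is transitive. R is not transitive — not valid.

A, B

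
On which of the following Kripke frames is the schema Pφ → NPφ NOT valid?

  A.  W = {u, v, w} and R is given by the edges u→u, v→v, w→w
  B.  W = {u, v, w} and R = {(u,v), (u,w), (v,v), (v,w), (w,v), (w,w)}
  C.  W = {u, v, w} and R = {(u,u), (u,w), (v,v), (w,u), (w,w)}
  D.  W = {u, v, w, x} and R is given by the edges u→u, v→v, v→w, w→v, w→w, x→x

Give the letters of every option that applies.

The schema Pφ → NPφ is axiom 5; it is valid on a frame iff R is euclidean.
(A) R is euclidean (any two R-successors of the same world are R-related), so the schema is valid here.
(B) R is euclidean (any two R-successors of the same world are R-related), so the schema is valid here.
(C) R is euclidean (any two R-successors of the same world are R-related), so the schema is valid here.
(D) R is euclidean (any two R-successors of the same world are R-related), so the schema is valid here.

none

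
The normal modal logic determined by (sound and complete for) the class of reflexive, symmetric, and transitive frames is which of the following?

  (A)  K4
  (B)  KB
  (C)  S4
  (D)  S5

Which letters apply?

(A) K4 is determined by the class of transitive frames.
(B) KB is determined by the class of symmetric frames.
(C) S4 is determined by the class of reflexive and transitive frames.
(D) S5 is determined by exactly this class.

D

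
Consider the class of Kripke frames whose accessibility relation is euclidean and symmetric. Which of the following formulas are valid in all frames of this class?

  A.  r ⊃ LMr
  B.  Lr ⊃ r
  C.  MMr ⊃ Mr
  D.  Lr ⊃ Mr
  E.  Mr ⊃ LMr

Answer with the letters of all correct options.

A symmetric euclidean relation is transitive (uRv and vRw give vRu by symmetry, then uRw by the euclidean condition, applied at v).
(A) r ⊃ LMr is axiom B; it is valid on a frame exactly when R is symmetric. Every such R is symmetric, so valid.
(B) axiom T: valid iff R is reflexive. Such an R need not be reflexive — not valid.
(C) MMr ⊃ Mr is the dual of axiom 4, which corresponds to transitivity. Every such R is transitive — valid.
(D) axiom D: valid iff R is serial. Such an R need not be serial — not valid.
(E) Mr ⊃ LMr is axiom 5, which corresponds to the euclidean property. Every such R is euclidean — valid.

A, C, E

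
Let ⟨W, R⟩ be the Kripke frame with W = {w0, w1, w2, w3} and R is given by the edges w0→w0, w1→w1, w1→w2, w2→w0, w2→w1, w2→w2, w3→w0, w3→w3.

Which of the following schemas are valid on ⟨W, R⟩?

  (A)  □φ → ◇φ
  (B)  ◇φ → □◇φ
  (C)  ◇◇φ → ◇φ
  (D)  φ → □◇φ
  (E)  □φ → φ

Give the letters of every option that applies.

R is reflexive: each world relates to itself.
R is not symmetric: w2 R w0 but not w0 R w2.
R is not transitive: w1 R w2 and w2 R w0 but not w1 R w0.
R is not euclidean: w2 R w0 and w2 R w1 but not w0 R w1.
R is serial: every world has an R-successor.
(A) □φ → ◇φ is axiom D; it is valid on a frame exactly when R is serial. R is serial, so valid.
(B) ◇φ → □◇φ is axiom 5, which corresponds to the euclidean property. R is not euclidean — not valid.
(C) ◇◇φ → ◇φ is the dual of axiom 4, which corresponds to transitivity. R is not transitive — not valid.
(D) axiom B: valid iff R is symmetric. R is not symmetric — not valid.
(E) □φ → φ is axiom T, which corresponds to reflexivity. R is reflexive — valid.

A, E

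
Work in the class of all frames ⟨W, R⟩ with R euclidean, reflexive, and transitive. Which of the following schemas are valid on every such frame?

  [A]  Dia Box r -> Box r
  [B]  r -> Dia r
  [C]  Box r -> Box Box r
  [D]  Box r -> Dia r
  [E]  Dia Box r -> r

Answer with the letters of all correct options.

A, B, C, D, E

A relation that is euclidean, reflexive, and transitive is also serial and symmetric.
(A) Dia Box r -> Box r (the dual of axiom 5) characterises the euclidean frames. Every such R is euclidean — valid.
(B) r -> Dia r (the dual of axiom T) characterises the reflexive frames. Every such R is reflexive — valid.
(C) Box r -> Box Box r (axiom 4) characterises the transitive frames. Every such R is transitive — valid.
(D) Box r -> Dia r is axiom D; it is valid on a frame exactly when R is serial. Every such R is serial, so valid.
(E) Dia Box r -> r (the dual of axiom B) characterises the symmetric frames. Every such R is symmetric — valid.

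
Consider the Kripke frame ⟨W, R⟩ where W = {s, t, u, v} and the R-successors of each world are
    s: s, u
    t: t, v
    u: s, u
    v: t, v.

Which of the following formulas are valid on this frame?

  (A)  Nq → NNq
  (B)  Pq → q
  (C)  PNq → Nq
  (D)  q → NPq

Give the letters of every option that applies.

A, C, D

R is symmetric: every R-edge is matched by its reverse.
R is transitive: R is closed under composition.
R is euclidean: any two R-successors of the same world are R-related.
R is not a subset of the identity: s R u with s ≠ u.
(A) axiom 4: valid iff R is transitive. R is transitive — valid.
(B) Pq → q (the converse of T) corresponds to R being a subset of the identity. Here R ⊄ identity, so not valid.
(C) the dual of axiom 5: valid iff R is euclidean. R is euclidean — valid.
(D) q → NPq is axiom B, which corresponds to symmetry. R is symmetric — valid.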